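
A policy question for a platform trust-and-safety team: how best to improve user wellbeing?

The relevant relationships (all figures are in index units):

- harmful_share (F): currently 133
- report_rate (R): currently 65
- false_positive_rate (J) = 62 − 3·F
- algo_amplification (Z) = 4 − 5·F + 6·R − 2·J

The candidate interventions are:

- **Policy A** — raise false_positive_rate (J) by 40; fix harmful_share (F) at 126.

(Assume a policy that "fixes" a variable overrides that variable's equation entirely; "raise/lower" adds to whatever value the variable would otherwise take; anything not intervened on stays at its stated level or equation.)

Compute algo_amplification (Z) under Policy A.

316

Policy A (J + 40, F := 126):
  F = 126
  R = 65
  J = 62 − 3·126 (+40 from intervention) = -276
  Z = 4 − 5·126 + 6·65 − 2·(-276) = 316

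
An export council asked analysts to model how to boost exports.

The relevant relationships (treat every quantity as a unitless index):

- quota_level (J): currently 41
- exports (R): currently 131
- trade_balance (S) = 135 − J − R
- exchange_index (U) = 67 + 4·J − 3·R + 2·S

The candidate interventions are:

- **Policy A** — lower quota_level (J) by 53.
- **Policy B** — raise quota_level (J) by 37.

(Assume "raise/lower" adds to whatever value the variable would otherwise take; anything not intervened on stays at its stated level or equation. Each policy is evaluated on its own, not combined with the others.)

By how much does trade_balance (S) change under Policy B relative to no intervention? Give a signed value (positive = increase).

Baseline:
  J = 41
  R = 131
  S = 135 − 41 − 131 = -37
Policy B (J + 37):
  J = 41 + 37 = 78
  R = 131
  S = 135 − 78 − 131 = -74
Change in S: -74 − (-37) = -37

-37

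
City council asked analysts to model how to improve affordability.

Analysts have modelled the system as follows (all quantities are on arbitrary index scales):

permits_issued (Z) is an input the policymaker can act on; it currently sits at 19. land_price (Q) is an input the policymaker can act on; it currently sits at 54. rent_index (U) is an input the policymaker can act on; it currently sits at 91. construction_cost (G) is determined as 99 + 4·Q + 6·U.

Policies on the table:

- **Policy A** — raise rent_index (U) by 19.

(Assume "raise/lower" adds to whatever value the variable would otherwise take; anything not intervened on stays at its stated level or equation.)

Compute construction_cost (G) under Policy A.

975

Policy A (U + 19):
  Q = 54
  U = 91 + 19 = 110
  G = 99 + 4·54 + 6·110 = 975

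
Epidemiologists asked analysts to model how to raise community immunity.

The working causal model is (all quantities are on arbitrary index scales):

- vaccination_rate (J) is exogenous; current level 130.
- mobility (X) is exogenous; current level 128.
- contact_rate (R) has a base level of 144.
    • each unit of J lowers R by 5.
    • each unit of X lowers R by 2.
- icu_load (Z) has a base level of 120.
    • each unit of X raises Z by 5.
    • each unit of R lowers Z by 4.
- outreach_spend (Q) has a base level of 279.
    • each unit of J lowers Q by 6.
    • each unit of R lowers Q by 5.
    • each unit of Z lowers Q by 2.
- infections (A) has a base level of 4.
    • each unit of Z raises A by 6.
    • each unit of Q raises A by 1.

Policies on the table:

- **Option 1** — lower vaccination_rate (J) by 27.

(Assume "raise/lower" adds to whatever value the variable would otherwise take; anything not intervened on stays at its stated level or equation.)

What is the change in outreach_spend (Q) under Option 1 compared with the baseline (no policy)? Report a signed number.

Baseline:
  J = 130
  X = 128
  R = 144 − 5·130 − 2·128 = -762
  Z = 120 + 5·128 − 4·(-762) = 3808
  Q = 279 − 6·130 − 5·(-762) − 2·3808 = -4307
Option 1 (J − 27):
  J = 130 − 27 = 103
  X = 128
  R = 144 − 5·103 − 2·128 = -627
  Z = 120 + 5·128 − 4·(-627) = 3268
  Q = 279 − 6·103 − 5·(-627) − 2·3268 = -3740
Change in Q: -3740 − (-4307) = 567

567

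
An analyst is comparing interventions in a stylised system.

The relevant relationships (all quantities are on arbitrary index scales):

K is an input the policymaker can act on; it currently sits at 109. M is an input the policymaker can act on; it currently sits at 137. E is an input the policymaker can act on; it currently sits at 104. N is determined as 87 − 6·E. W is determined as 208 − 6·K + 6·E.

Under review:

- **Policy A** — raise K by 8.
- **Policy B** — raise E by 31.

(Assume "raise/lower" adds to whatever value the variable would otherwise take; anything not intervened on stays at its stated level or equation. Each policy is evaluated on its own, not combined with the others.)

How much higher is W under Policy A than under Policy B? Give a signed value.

Policy A (K + 8):
  K = 109 + 8 = 117
  E = 104
  W = 208 − 6·117 + 6·104 = 130
Policy B (E + 31):
  K = 109
  E = 104 + 31 = 135
  W = 208 − 6·109 + 6·135 = 364
W: 130 − 364 = -234

-234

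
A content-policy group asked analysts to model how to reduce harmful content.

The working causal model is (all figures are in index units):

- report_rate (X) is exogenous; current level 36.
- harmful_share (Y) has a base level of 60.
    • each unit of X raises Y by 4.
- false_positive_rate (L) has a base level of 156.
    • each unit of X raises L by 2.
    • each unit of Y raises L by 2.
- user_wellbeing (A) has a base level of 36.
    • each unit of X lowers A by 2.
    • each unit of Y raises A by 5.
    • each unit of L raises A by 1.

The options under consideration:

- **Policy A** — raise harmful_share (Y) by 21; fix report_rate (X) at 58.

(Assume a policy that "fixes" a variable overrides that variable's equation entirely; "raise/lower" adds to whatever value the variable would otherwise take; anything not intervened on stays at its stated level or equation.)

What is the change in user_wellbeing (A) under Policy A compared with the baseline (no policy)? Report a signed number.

Baseline:
  X = 36
  Y = 60 + 4·36 = 204
  L = 156 + 2·36 + 2·204 = 636
  A = 36 − 2·36 + 5·204 + 636 = 1620
Policy A (Y + 21, X := 58):
  X = 58
  Y = 60 + 4·58 (+21 from intervention) = 313
  L = 156 + 2·58 + 2·313 = 898
  A = 36 − 2·58 + 5·313 + 898 = 2383
Change in A: 2383 − 1620 = 763

763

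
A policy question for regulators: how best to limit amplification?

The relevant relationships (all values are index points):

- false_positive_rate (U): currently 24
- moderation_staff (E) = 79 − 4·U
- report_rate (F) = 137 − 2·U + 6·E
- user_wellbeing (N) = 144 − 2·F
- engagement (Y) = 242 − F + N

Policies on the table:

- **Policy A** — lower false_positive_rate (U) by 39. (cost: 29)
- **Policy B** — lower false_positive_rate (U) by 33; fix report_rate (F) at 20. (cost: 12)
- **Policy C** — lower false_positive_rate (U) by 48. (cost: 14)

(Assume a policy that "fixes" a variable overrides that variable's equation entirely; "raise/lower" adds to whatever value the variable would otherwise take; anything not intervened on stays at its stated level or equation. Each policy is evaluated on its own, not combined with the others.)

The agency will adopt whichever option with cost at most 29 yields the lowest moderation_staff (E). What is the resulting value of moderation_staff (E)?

115

Policy A (U − 39):
  U = 24 − 39 = -15
  E = 79 − 4·(-15) = 139
Policy B (U − 33, F := 20):
  U = 24 − 33 = -9
  E = 79 − 4·(-9) = 115
Policy C (U − 48):
  U = 24 − 48 = -24
  E = 79 − 4·(-24) = 175
Comparing — Policy A: E=139, Policy B: E=115, Policy C: E=175. Lowest is 115 (Policy B).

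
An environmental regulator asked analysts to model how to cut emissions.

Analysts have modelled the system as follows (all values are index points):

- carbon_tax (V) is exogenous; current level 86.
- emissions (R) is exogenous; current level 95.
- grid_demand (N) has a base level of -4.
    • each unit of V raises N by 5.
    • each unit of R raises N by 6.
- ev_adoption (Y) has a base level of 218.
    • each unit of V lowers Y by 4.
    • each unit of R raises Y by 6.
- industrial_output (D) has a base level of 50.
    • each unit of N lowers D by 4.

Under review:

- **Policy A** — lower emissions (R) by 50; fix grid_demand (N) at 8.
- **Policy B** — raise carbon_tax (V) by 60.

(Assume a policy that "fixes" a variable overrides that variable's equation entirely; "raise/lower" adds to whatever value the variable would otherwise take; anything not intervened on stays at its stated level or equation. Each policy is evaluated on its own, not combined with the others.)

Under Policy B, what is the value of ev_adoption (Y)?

Policy B (V + 60):
  V = 86 + 60 = 146
  R = 95
  Y = 218 − 4·146 + 6·95 = 204

204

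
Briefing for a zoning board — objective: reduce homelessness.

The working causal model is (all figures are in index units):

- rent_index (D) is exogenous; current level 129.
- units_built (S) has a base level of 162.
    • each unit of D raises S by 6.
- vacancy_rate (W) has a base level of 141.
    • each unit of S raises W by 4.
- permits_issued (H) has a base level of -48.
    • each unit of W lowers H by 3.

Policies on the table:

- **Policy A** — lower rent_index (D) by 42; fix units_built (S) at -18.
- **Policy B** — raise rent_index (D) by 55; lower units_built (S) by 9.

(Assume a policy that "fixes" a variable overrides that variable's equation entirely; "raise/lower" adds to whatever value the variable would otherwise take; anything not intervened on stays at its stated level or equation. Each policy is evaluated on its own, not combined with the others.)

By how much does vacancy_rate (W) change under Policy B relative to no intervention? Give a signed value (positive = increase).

Baseline:
  D = 129
  S = 162 + 6·129 = 936
  W = 141 + 4·936 = 3885
Policy B (D + 55, S − 9):
  D = 129 + 55 = 184
  S = 162 + 6·184 (−9 from intervention) = 1257
  W = 141 + 4·1257 = 5169
Change in W: 5169 − 3885 = 1284

1284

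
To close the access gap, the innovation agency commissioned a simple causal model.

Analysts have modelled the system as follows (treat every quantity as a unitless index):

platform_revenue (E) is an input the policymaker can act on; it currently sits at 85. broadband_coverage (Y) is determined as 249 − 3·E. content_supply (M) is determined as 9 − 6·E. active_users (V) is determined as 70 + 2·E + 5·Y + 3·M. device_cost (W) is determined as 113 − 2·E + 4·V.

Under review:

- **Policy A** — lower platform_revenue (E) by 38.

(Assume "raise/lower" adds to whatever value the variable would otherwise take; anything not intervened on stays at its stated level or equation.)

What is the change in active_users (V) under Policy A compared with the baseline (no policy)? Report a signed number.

Baseline:
  E = 85
  Y = 249 − 3·85 = -6
  M = 9 − 6·85 = -501
  V = 70 + 2·85 + 5·(-6) + 3·(-501) = -1293
Policy A (E − 38):
  E = 85 − 38 = 47
  Y = 249 − 3·47 = 108
  M = 9 − 6·47 = -273
  V = 70 + 2·47 + 5·108 + 3·(-273) = -115
Change in V: -115 − (-1293) = 1178

1178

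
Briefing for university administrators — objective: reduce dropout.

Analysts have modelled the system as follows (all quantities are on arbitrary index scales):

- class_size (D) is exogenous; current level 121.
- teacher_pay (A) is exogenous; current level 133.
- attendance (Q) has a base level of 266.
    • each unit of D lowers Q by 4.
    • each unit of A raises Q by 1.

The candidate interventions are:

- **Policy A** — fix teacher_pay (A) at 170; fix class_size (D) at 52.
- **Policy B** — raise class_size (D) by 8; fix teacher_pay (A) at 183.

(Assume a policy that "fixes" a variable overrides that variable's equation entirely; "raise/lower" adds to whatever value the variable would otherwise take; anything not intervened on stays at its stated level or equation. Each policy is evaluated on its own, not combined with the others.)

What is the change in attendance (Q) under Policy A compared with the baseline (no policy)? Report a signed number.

Baseline:
  D = 121
  A = 133
  Q = 266 − 4·121 + 133 = -85
Policy A (A := 170, D := 52):
  D = 52
  A = 170
  Q = 266 − 4·52 + 170 = 228
Change in Q: 228 − (-85) = 313

313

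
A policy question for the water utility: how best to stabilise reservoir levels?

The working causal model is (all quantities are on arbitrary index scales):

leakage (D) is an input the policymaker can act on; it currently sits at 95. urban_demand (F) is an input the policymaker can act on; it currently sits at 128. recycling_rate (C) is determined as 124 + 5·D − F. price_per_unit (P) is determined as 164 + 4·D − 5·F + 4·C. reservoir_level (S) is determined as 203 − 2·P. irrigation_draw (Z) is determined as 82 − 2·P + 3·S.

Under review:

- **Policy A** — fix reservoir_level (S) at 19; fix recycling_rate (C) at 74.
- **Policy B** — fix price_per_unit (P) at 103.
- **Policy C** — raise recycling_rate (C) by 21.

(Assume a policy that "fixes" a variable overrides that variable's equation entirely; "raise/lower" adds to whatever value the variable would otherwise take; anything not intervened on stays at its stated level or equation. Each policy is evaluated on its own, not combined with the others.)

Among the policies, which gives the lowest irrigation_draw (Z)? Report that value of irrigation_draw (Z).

Policy A (S := 19, C := 74):
  D = 95
  F = 128
  C = 74
  P = 164 + 4·95 − 5·128 + 4·74 = 200
  S = 19
  Z = 82 − 2·200 + 3·19 = -261
Policy B (P := 103):
  D = 95
  F = 128
  C = 124 + 5·95 − 128 = 471
  P = 103
  S = 203 − 2·103 = -3
  Z = 82 − 2·103 + 3·(-3) = -133
Policy C (C + 21):
  D = 95
  F = 128
  C = 124 + 5·95 − 128 (+21 from intervention) = 492
  P = 164 + 4·95 − 5·128 + 4·492 = 1872
  S = 203 − 2·1872 = -3541
  Z = 82 − 2·1872 + 3·(-3541) = -14285
Comparing — Policy A: Z=-261, Policy B: Z=-133, Policy C: Z=-14285. Lowest is -14285 (Policy C).

-14285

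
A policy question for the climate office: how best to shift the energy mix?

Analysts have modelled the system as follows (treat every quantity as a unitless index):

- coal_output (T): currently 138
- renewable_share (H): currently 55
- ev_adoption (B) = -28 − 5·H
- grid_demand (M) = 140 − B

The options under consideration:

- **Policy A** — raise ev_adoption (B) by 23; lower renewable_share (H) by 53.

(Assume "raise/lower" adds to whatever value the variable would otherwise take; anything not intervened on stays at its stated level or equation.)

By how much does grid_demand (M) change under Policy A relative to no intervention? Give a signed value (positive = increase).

Baseline:
  H = 55
  B = -28 − 5·55 = -303
  M = 140 − (-303) = 443
Policy A (B + 23, H − 53):
  H = 55 − 53 = 2
  B = -28 − 5·2 (+23 from intervention) = -15
  M = 140 − (-15) = 155
Change in M: 155 − 443 = -288

-288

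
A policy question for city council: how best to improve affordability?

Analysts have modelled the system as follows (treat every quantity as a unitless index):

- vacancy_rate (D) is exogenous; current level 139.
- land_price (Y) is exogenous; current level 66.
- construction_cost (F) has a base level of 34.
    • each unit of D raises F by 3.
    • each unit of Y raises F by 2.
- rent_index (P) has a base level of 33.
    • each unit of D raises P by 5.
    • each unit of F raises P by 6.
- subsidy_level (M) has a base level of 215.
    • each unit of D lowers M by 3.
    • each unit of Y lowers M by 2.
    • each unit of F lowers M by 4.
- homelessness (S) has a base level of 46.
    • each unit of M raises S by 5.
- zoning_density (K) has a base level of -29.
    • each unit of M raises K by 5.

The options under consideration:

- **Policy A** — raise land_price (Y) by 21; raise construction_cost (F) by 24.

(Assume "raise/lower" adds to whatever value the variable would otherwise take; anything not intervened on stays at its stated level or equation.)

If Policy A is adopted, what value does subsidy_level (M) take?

-2972

Policy A (Y + 21, F + 24):
  D = 139
  Y = 66 + 21 = 87
  F = 34 + 3·139 + 2·87 (+24 from intervention) = 649
  M = 215 − 3·139 − 2·87 − 4·649 = -2972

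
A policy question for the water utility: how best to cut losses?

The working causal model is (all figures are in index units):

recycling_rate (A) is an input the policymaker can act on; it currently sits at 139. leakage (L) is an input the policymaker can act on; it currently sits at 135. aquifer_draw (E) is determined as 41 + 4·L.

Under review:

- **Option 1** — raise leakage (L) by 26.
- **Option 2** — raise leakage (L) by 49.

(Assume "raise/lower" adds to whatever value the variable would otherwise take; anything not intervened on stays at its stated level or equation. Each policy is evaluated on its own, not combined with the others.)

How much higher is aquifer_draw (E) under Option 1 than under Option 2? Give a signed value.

-92

Option 1 (L + 26):
  L = 135 + 26 = 161
  E = 41 + 4·161 = 685
Option 2 (L + 49):
  L = 135 + 49 = 184
  E = 41 + 4·184 = 777
E: 685 − 777 = -92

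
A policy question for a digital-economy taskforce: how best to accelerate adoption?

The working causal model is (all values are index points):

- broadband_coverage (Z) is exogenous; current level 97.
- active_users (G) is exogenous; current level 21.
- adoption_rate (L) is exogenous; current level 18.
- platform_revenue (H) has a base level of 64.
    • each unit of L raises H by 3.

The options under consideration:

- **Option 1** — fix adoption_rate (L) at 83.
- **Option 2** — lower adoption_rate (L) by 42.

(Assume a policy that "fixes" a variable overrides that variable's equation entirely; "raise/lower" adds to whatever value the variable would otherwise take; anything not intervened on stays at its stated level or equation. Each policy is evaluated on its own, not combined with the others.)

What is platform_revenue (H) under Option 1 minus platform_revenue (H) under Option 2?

321

Option 1 (L := 83):
  L = 83
  H = 64 + 3·83 = 313
Option 2 (L − 42):
  L = 18 − 42 = -24
  H = 64 + 3·(-24) = -8
H: 313 − (-8) = 321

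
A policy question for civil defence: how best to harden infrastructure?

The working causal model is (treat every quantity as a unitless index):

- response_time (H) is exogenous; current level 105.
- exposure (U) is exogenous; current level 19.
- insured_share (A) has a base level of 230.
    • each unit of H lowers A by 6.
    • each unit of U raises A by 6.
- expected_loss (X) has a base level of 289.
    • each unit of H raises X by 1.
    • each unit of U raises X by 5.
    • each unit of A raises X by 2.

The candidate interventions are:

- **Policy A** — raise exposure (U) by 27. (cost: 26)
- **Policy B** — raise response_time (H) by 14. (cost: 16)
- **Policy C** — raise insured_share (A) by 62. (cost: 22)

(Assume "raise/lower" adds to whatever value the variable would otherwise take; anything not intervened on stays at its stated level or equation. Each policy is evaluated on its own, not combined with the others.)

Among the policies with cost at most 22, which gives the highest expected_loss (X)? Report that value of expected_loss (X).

Policy B (H + 14):
  H = 105 + 14 = 119
  U = 19
  A = 230 − 6·119 + 6·19 = -370
  X = 289 + 119 + 5·19 + 2·(-370) = -237
Policy C (A + 62):
  H = 105
  U = 19
  A = 230 − 6·105 + 6·19 (+62 from intervention) = -224
  X = 289 + 105 + 5·19 + 2·(-224) = 41
Comparing — Policy B: X=-237, Policy C: X=41. Highest is 41 (Policy C).

41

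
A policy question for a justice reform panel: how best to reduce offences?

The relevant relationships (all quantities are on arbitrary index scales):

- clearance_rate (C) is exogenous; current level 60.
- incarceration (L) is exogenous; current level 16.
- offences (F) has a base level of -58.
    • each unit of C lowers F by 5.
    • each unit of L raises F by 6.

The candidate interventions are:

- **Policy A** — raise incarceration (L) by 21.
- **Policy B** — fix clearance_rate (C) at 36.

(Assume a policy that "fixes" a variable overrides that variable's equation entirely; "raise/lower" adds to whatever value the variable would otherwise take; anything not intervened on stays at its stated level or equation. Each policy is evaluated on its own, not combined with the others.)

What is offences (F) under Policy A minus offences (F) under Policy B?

6

Policy A (L + 21):
  C = 60
  L = 16 + 21 = 37
  F = -58 − 5·60 + 6·37 = -136
Policy B (C := 36):
  C = 36
  L = 16
  F = -58 − 5·36 + 6·16 = -142
F: -136 − (-142) = 6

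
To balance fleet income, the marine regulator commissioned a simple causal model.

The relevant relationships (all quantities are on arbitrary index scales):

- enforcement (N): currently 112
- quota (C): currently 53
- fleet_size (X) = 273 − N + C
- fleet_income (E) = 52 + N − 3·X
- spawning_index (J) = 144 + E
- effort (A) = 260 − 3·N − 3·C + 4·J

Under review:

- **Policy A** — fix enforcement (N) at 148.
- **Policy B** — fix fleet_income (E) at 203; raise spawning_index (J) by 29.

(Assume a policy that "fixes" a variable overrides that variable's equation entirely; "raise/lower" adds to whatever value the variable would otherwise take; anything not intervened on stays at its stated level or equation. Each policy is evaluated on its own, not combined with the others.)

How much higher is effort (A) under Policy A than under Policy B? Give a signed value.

-2372

Policy A (N := 148):
  N = 148
  C = 53
  X = 273 − 148 + 53 = 178
  E = 52 + 148 − 3·178 = -334
  J = 144 + (-334) = -190
  A = 260 − 3·148 − 3·53 + 4·(-190) = -1103
Policy B (E := 203, J + 29):
  N = 112
  C = 53
  X = 273 − 112 + 53 = 214
  E = 203
  J = 144 + 203 (+29 from intervention) = 376
  A = 260 − 3·112 − 3·53 + 4·376 = 1269
A: -1103 − 1269 = -2372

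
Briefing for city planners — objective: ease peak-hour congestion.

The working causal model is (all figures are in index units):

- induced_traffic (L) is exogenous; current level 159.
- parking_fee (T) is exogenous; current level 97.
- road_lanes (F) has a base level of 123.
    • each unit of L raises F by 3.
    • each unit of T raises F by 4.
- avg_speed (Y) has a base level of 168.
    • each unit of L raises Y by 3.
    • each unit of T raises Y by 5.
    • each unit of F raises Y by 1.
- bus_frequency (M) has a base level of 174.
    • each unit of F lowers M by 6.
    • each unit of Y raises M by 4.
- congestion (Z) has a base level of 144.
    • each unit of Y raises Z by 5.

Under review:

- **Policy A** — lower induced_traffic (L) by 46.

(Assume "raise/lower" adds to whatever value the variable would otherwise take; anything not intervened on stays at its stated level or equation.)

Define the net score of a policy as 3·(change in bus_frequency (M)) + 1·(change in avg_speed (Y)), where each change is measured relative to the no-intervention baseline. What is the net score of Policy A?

Baseline:
  L = 159
  T = 97
  F = 123 + 3·159 + 4·97 = 988
  Y = 168 + 3·159 + 5·97 + 988 = 2118
  M = 174 − 6·988 + 4·2118 = 2718
Policy A (L − 46):
  L = 159 − 46 = 113
  T = 97
  F = 123 + 3·113 + 4·97 = 850
  Y = 168 + 3·113 + 5·97 + 850 = 1842
  M = 174 − 6·850 + 4·1842 = 2442
ΔM = 2442 − 2718 = -276; ΔY = 1842 − 2118 = -276
Score = 3·(-276) + 1·(-276) = -1104

-1104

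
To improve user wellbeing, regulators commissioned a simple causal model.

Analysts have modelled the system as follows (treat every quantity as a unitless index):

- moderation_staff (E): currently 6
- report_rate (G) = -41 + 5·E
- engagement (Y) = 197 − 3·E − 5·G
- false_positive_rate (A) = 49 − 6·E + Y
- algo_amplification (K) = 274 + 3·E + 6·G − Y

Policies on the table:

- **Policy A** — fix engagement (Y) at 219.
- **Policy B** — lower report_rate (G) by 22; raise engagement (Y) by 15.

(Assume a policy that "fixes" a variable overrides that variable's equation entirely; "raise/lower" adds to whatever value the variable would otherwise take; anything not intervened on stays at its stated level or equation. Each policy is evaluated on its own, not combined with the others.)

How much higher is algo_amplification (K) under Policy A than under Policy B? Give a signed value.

Policy A (Y := 219):
  E = 6
  G = -41 + 5·6 = -11
  Y = 219
  K = 274 + 3·6 + 6·(-11) − 219 = 7
Policy B (G − 22, Y + 15):
  E = 6
  G = -41 + 5·6 (−22 from intervention) = -33
  Y = 197 − 3·6 − 5·(-33) (+15 from intervention) = 359
  K = 274 + 3·6 + 6·(-33) − 359 = -265
K: 7 − (-265) = 272

272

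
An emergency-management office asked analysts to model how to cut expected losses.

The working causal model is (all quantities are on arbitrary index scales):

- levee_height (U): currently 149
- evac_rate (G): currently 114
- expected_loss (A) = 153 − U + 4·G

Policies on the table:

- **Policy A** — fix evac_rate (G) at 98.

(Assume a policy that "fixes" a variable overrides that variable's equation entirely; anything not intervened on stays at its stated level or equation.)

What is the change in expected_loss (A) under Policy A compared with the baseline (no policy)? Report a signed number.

-64

Baseline:
  U = 149
  G = 114
  A = 153 − 149 + 4·114 = 460
Policy A (G := 98):
  U = 149
  G = 98
  A = 153 − 149 + 4·98 = 396
Change in A: 396 − 460 = -64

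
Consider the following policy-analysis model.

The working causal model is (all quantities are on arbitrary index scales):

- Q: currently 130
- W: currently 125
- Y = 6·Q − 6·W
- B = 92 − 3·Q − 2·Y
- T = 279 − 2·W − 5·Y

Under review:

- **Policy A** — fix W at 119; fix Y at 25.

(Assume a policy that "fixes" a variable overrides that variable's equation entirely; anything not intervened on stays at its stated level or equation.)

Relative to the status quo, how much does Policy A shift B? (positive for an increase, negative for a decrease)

Baseline:
  Q = 130
  W = 125
  Y = 0 + 6·130 − 6·125 = 30
  B = 92 − 3·130 − 2·30 = -358
Policy A (W := 119, Y := 25):
  Q = 130
  W = 119
  Y = 25
  B = 92 − 3·130 − 2·25 = -348
Change in B: -348 − (-358) = 10

10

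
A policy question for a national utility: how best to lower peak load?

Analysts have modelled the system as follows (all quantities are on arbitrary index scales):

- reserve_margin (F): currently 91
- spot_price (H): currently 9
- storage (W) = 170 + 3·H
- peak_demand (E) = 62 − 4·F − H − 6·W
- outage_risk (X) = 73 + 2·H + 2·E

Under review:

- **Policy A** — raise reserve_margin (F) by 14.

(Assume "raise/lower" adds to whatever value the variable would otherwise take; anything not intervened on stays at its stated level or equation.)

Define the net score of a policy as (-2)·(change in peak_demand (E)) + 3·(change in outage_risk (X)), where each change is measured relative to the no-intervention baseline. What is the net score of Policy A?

-224

Baseline:
  F = 91
  H = 9
  W = 170 + 3·9 = 197
  E = 62 − 4·91 − 9 − 6·197 = -1493
  X = 73 + 2·9 + 2·(-1493) = -2895
Policy A (F + 14):
  F = 91 + 14 = 105
  H = 9
  W = 170 + 3·9 = 197
  E = 62 − 4·105 − 9 − 6·197 = -1549
  X = 73 + 2·9 + 2·(-1549) = -3007
ΔE = -1549 − (-1493) = -56; ΔX = -3007 − (-2895) = -112
Score = (-2)·(-56) + 3·(-112) = -224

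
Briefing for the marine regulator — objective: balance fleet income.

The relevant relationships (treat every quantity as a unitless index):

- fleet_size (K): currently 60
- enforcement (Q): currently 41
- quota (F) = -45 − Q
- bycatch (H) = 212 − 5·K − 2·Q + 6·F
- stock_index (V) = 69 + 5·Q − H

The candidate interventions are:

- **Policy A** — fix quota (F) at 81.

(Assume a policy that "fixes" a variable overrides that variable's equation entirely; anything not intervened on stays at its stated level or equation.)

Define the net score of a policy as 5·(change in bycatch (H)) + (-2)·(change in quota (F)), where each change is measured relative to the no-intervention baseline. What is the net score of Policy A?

4676

Baseline:
  K = 60
  Q = 41
  F = -45 − 41 = -86
  H = 212 − 5·60 − 2·41 + 6·(-86) = -686
Policy A (F := 81):
  K = 60
  Q = 41
  F = 81
  H = 212 − 5·60 − 2·41 + 6·81 = 316
ΔH = 316 − (-686) = 1002; ΔF = 81 − (-86) = 167
Score = 5·1002 + (-2)·167 = 4676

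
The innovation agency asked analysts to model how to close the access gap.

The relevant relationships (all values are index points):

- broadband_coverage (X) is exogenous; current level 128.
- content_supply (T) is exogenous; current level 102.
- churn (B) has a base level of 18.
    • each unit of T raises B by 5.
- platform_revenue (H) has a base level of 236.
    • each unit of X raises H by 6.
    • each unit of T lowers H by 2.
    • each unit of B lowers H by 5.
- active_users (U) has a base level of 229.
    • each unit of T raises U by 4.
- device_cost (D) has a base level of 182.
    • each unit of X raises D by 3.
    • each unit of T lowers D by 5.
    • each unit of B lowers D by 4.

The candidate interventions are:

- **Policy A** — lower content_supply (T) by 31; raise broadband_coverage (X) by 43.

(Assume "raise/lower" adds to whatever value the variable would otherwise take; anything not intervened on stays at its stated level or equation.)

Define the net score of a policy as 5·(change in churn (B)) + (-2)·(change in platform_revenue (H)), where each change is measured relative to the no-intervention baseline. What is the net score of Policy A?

Baseline:
  X = 128
  T = 102
  B = 18 + 5·102 = 528
  H = 236 + 6·128 − 2·102 − 5·528 = -1840
Policy A (T − 31, X + 43):
  X = 128 + 43 = 171
  T = 102 − 31 = 71
  B = 18 + 5·71 = 373
  H = 236 + 6·171 − 2·71 − 5·373 = -745
ΔB = 373 − 528 = -155; ΔH = -745 − (-1840) = 1095
Score = 5·(-155) + (-2)·1095 = -2965

-2965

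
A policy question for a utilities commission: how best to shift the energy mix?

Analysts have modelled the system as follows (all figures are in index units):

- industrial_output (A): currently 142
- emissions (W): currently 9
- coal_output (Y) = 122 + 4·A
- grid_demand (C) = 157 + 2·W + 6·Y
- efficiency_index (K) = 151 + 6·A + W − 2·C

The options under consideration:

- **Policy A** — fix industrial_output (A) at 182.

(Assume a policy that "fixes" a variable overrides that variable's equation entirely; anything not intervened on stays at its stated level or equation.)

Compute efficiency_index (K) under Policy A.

Policy A (A := 182):
  A = 182
  W = 9
  Y = 122 + 4·182 = 850
  C = 157 + 2·9 + 6·850 = 5275
  K = 151 + 6·182 + 9 − 2·5275 = -9298

-9298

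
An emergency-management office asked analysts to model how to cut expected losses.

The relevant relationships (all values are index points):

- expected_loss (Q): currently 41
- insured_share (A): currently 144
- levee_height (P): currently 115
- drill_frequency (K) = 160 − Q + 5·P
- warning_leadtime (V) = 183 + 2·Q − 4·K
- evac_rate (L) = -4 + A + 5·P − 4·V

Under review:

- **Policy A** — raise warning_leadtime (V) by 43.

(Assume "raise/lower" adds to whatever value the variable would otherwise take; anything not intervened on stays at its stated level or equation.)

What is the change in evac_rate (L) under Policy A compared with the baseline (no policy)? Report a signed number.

-172

Baseline:
  Q = 41
  A = 144
  P = 115
  K = 160 − 41 + 5·115 = 694
  V = 183 + 2·41 − 4·694 = -2511
  L = -4 + 144 + 5·115 − 4·(-2511) = 10759
Policy A (V + 43):
  Q = 41
  A = 144
  P = 115
  K = 160 − 41 + 5·115 = 694
  V = 183 + 2·41 − 4·694 (+43 from intervention) = -2468
  L = -4 + 144 + 5·115 − 4·(-2468) = 10587
Change in L: 10587 − 10759 = -172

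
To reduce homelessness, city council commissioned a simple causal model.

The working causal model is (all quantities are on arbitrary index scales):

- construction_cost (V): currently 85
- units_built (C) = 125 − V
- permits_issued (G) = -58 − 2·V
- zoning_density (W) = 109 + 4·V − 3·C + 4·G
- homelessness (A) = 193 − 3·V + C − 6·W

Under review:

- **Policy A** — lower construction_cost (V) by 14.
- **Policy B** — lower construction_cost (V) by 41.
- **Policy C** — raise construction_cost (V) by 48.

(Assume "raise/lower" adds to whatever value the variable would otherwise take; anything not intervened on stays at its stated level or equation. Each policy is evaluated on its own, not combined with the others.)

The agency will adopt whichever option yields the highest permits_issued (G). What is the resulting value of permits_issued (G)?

Policy A (V − 14):
  V = 85 − 14 = 71
  G = -58 − 2·71 = -200
Policy B (V − 41):
  V = 85 − 41 = 44
  G = -58 − 2·44 = -146
Policy C (V + 48):
  V = 85 + 48 = 133
  G = -58 − 2·133 = -324
Comparing — Policy A: G=-200, Policy B: G=-146, Policy C: G=-324. Highest is -146 (Policy B).

-146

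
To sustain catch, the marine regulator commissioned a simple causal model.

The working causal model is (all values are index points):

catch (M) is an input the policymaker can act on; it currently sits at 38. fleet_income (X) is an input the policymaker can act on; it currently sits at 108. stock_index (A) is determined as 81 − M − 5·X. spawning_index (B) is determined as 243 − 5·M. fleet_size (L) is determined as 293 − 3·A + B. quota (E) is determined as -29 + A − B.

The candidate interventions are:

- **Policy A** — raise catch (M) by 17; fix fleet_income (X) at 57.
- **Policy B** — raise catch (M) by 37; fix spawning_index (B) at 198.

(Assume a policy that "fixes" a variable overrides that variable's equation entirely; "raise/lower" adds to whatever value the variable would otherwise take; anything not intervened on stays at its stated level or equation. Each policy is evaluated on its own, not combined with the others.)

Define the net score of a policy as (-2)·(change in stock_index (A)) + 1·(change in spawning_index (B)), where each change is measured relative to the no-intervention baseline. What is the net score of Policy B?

219

Baseline:
  M = 38
  X = 108
  A = 81 − 38 − 5·108 = -497
  B = 243 − 5·38 = 53
Policy B (M + 37, B := 198):
  M = 38 + 37 = 75
  X = 108
  A = 81 − 75 − 5·108 = -534
  B = 198
ΔA = -534 − (-497) = -37; ΔB = 198 − 53 = 145
Score = (-2)·(-37) + 1·145 = 219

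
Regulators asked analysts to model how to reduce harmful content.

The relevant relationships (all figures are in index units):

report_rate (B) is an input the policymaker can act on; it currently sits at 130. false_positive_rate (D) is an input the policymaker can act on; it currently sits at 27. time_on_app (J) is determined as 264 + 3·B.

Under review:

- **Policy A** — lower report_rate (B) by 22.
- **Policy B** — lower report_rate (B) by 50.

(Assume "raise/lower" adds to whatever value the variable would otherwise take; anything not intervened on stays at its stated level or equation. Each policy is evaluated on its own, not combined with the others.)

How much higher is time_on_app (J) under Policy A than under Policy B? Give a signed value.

Policy A (B − 22):
  B = 130 − 22 = 108
  J = 264 + 3·108 = 588
Policy B (B − 50):
  B = 130 − 50 = 80
  J = 264 + 3·80 = 504
J: 588 − 504 = 84

84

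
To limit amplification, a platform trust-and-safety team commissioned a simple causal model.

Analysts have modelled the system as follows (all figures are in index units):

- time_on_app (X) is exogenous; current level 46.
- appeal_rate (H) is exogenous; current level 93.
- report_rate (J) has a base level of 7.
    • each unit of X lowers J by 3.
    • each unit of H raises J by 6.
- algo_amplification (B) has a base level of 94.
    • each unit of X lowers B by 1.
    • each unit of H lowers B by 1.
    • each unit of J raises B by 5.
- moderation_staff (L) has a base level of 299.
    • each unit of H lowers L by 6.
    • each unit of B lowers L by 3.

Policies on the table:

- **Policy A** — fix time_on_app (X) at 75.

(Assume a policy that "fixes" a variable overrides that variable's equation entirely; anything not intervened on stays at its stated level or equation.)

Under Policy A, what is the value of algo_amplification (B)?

1626

Policy A (X := 75):
  X = 75
  H = 93
  J = 7 − 3·75 + 6·93 = 340
  B = 94 − 75 − 93 + 5·340 = 1626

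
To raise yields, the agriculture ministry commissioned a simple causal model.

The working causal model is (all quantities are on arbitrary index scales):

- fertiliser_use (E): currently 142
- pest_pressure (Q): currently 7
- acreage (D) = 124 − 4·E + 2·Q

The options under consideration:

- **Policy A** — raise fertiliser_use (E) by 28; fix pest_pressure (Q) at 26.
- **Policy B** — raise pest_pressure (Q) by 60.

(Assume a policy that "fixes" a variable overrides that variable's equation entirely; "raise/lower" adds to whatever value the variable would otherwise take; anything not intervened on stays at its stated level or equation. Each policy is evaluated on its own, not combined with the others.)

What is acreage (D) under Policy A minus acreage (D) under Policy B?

-194

Policy A (E + 28, Q := 26):
  E = 142 + 28 = 170
  Q = 26
  D = 124 − 4·170 + 2·26 = -504
Policy B (Q + 60):
  E = 142
  Q = 7 + 60 = 67
  D = 124 − 4·142 + 2·67 = -310
D: -504 − (-310) = -194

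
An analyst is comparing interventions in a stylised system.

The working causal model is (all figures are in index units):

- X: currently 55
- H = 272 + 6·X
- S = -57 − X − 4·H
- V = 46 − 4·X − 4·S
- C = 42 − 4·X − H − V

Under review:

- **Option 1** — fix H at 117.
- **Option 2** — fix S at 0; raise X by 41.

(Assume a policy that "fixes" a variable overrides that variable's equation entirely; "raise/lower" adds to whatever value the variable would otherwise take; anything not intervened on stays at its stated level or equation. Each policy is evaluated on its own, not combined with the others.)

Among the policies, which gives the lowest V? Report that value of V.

-338

Option 1 (H := 117):
  X = 55
  H = 117
  S = -57 − 55 − 4·117 = -580
  V = 46 − 4·55 − 4·(-580) = 2146
Option 2 (S := 0, X + 41):
  X = 55 + 41 = 96
  H = 272 + 6·96 = 848
  S = 0
  V = 46 − 4·96 − 4·0 = -338
Comparing — Option 1: V=2146, Option 2: V=-338. Lowest is -338 (Option 2).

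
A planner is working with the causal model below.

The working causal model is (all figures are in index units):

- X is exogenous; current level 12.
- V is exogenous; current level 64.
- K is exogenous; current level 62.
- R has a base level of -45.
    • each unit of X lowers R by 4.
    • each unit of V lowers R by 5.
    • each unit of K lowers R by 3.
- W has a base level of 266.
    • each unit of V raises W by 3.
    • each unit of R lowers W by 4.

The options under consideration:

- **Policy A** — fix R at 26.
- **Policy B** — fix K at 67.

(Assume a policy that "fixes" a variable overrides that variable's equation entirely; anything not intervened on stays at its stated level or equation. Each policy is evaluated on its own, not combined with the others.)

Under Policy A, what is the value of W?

Policy A (R := 26):
  X = 12
  V = 64
  K = 62
  R = 26
  W = 266 + 3·64 − 4·26 = 354

354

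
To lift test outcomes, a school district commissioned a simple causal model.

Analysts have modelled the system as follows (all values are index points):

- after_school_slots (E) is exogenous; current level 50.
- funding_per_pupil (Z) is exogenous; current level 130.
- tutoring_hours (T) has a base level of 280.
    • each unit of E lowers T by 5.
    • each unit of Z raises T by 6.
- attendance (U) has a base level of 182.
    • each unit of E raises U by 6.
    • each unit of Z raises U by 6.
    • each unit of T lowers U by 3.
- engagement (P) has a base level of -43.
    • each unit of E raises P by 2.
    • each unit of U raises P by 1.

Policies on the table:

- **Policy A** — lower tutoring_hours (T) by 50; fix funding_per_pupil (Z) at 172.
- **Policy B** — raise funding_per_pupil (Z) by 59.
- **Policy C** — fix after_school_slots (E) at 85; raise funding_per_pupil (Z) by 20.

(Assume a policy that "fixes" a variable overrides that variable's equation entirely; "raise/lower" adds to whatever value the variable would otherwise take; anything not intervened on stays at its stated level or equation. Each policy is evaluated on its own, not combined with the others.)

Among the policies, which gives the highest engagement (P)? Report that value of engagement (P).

-546

Policy A (T − 50, Z := 172):
  E = 50
  Z = 172
  T = 280 − 5·50 + 6·172 (−50 from intervention) = 1012
  U = 182 + 6·50 + 6·172 − 3·1012 = -1522
  P = -43 + 2·50 + (-1522) = -1465
Policy B (Z + 59):
  E = 50
  Z = 130 + 59 = 189
  T = 280 − 5·50 + 6·189 = 1164
  U = 182 + 6·50 + 6·189 − 3·1164 = -1876
  P = -43 + 2·50 + (-1876) = -1819
Policy C (E := 85, Z + 20):
  E = 85
  Z = 130 + 20 = 150
  T = 280 − 5·85 + 6·150 = 755
  U = 182 + 6·85 + 6·150 − 3·755 = -673
  P = -43 + 2·85 + (-673) = -546
Comparing — Policy A: P=-1465, Policy B: P=-1819, Policy C: P=-546. Highest is -546 (Policy C).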